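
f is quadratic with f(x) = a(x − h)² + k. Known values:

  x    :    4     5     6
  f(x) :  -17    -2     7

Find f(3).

First differences 15, 9; second difference -6 = 2a, so a = -3.
Expanding, the x-coefficient is −2ah = 6h; matching it to the data gives h = 7, and then k = 10.
So f(x) = -3(x − 7)² + 10.
f(3) = -3·(-4)² + 10 = -38.

-38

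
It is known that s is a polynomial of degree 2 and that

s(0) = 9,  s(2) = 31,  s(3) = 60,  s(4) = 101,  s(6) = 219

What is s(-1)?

Write s(m) = am² + bm + c; the 5 given values yield a linear system in the 3 coefficients.
Solving, s(m) = 6m² - m + 9.
Then s(-1) = 16.

16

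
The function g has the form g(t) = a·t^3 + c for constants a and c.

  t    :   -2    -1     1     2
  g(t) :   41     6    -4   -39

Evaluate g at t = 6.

From g(-2) = 41 and g(-1) = 6: -8a + c = 41 and -1a + c = 6.
Subtracting: 7a = -35, so a = -5; then c = 41 − (-5)·(-8) = 1.
So g(t) = -5t³ + 1, and g(6) = -1079.

-1079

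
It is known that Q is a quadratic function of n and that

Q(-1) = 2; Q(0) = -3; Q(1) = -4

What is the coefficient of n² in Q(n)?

Write Q(n) = an² + bn + c; the 3 given values yield a linear system in the 3 coefficients.
Solving, Q(n) = 2n² - 3n - 3.
The coefficient of n² is 2.

2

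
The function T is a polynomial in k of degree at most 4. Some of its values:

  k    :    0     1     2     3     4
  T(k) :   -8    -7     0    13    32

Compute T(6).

88

First differences: 1, 7, 13, 19. Second differences: 6, 6, 6.
Level-2 differences are constant, so T has degree 2.
Fitting a degree-2 polynomial gives T(k) = 3k² - 2k - 8.
Then T(6) = 88.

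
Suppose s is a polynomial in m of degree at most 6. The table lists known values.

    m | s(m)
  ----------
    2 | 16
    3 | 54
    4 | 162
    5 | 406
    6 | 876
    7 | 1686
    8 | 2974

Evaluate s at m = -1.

22

First differences: 38, 108, 244, 470, 810, 1288. Second differences: 70, 136, 226, 340, 478. Third differences: 66, 90, 114, 138. Fourth differences: 24, 24, 24.
Level-4 differences are constant, so s has degree 4.
Fitting a degree-4 polynomial gives s(m) = m^4 - 3m³ + 7m² - 5m + 6.
Then s(-1) = 22.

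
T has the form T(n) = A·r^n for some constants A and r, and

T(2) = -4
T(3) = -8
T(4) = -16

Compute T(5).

Consecutive ratio: -8/(-4) = 2, and -16/(-8) = 2, so r = 2.
Then A·2^2 = -4 gives A = -1, and T(n) = -1·2^n.
T(5) = -1·2^5 = -32.

-32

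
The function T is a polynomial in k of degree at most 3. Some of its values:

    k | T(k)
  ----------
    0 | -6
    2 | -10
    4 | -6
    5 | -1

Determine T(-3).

15

Write T(k) = ak³ + bk² + ck + d; the 4 given values yield a linear system in the 4 coefficients.
Solving, the leading coefficient vanishes, and T(k) = k² - 4k - 6.
Then T(-3) = 15.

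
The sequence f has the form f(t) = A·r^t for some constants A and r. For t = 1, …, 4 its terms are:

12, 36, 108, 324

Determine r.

Consecutive ratio: 36/12 = 3, and 108/36 = 3, so r = 3.
Then A·3^1 = 12 gives A = 4, and f(t) = 4·3^t.

3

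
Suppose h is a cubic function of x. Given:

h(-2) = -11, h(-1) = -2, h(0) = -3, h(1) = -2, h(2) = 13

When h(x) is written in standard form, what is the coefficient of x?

First differences: 9, -1, 1, 15. Second differences: -10, 2, 14. Third differences: 12, 12.
Level-3 differences are constant, so h has degree 3.
Fitting a degree-3 polynomial gives h(x) = 2x³ + x² - 2x - 3.
The coefficient of x is -2.

-2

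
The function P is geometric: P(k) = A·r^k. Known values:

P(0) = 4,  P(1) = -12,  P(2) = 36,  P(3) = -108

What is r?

Consecutive ratio: -12/4 = -3, and 36/(-12) = -3, so r = -3.
Then A·(-3)^0 = 4 gives A = 4, and P(k) = 4·(-3)^k.

-3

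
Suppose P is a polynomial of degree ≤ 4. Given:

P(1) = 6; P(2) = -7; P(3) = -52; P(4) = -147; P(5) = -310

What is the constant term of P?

First differences: -13, -45, -95, -163. Second differences: -32, -50, -68. Third differences: -18, -18.
Level-3 differences are constant, so P has degree 3.
Fitting a degree-3 polynomial gives P(m) = -3m³ + 2m² + 2m + 5.
The constant term is P(0) = 5.

5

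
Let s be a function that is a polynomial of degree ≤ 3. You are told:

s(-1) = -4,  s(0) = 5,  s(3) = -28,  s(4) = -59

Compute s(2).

Write s(t) = at³ + bt² + ct + d; the 4 given values yield a linear system in the 4 coefficients.
Solving, the leading coefficient vanishes, and s(t) = -5t² + 4t + 5.
Then s(2) = -7.

-7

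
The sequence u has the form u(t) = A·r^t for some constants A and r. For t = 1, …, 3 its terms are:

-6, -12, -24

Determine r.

Consecutive ratio: -12/(-6) = 2, and -24/(-12) = 2, so r = 2.
Then A·2^1 = -6 gives A = -3, and u(t) = -3·2^t.

2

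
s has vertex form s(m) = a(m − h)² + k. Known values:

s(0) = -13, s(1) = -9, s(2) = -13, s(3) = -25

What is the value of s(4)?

First differences 4, -4, -12; second difference -8 = 2a, so a = -4.
Expanding, the m-coefficient is −2ah = 8h; matching it to the data gives h = 1, and then k = -9.
So s(m) = -4(m − 1)² − 9.
s(4) = -4·3² − 9 = -45.

-45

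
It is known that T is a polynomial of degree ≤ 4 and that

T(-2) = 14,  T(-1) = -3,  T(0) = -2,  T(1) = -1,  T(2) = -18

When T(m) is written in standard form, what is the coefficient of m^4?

0

First differences: -17, 1, 1, -17. Second differences: 18, 0, -18. Third differences: -18, -18.
Level-3 differences are constant, so T has degree 3.
Fitting a degree-3 polynomial gives T(m) = -3m³ + 4m - 2.
The coefficient of m^4 is 0.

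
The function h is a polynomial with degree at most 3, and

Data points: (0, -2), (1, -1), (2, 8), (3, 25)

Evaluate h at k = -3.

Write h(k) = ak³ + bk² + ck + d; the 4 given values yield a linear system in the 4 coefficients.
Solving, the leading coefficient vanishes, and h(k) = 4k² - 3k - 2.
Then h(-3) = 43.

43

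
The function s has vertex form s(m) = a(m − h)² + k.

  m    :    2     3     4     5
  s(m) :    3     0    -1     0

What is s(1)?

8

First differences -3, -1, 1; second difference 2 = 2a, so a = 1.
Expanding, the m-coefficient is −2ah = -2h; matching it to the data gives h = 4, and then k = -1.
So s(m) = 1(m − 4)² − 1.
s(1) = 1·(-3)² − 1 = 8.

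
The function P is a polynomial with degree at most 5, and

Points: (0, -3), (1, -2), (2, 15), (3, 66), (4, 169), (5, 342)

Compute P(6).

603

First differences: 1, 17, 51, 103, 173. Second differences: 16, 34, 52, 70. Third differences: 18, 18, 18.
Level-3 differences are constant, so P has degree 3.
Fitting a degree-3 polynomial gives P(t) = 3t³ - t² - t - 3.
Then P(6) = 603.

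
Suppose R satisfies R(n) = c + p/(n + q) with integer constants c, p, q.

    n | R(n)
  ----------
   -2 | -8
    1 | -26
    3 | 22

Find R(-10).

-4

(R(n) − c)(n + q) = p for each data point; the three points give a linear system in c and q, then p follows.
Solving: c = -2, q = -2, p = 24, so R(n) = -2 + 24/(n − 2).
Then R(-10) = -2 + 24/(-12) = -4.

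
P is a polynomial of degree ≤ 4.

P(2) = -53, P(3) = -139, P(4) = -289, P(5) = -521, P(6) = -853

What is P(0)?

First differences: -86, -150, -232, -332. Second differences: -64, -82, -100. Third differences: -18, -18.
Level-3 differences are constant, so P has degree 3.
Fitting a degree-3 polynomial gives P(k) = -3k³ - 5k² - 4k - 1.
The constant term is P(0) = -1.

-1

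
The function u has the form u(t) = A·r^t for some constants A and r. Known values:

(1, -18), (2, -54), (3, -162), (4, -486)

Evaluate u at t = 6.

Consecutive ratio: -54/(-18) = 3, and -162/(-54) = 3, so r = 3.
Then A·3^1 = -18 gives A = -6, and u(t) = -6·3^t.
u(6) = -6·3^6 = -4374.

-4374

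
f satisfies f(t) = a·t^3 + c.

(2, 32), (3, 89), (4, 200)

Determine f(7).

1037

From f(2) = 32 and f(3) = 89: 8a + c = 32 and 27a + c = 89.
Subtracting: 19a = 57, so a = 3; then c = 32 − 3·8 = 8.
So f(t) = 3t³ + 8, and f(7) = 1037.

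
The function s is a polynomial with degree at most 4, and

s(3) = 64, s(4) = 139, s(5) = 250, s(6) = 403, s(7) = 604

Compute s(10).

First differences: 75, 111, 153, 201. Second differences: 36, 42, 48. Third differences: 6, 6.
Level-3 differences are constant, so s has degree 3.
Fitting a degree-3 polynomial gives s(x) = x³ + 6x² - 4x - 5.
Then s(10) = 1555.

1555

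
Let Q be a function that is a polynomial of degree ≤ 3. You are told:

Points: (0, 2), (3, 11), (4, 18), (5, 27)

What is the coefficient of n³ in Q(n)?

Write Q(n) = an³ + bn² + cn + d; the 4 given values yield a linear system in the 4 coefficients.
Solving, the leading coefficient vanishes, and Q(n) = n² + 2.
The coefficient of n³ is 0.

0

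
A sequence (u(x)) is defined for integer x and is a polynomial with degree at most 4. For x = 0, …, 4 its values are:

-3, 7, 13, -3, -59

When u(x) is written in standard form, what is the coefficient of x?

First differences: 10, 6, -16, -56. Second differences: -4, -22, -40. Third differences: -18, -18.
Level-3 differences are constant, so u has degree 3.
Fitting a degree-3 polynomial gives u(x) = -3x³ + 7x² + 6x - 3.
The coefficient of x is 6.

6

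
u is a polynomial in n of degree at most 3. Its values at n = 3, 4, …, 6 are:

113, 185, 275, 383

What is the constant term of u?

5

First differences: 72, 90, 108. Second differences: 18, 18.
Level-2 differences are constant, so u has degree 2.
Fitting a degree-2 polynomial gives u(n) = 9n² + 9n + 5.
The constant term is u(0) = 5.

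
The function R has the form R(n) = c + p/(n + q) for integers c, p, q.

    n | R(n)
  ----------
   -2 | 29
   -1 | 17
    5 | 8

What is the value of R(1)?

(R(n) − c)(n + q) = p for each data point; the three points give a linear system in c and q, then p follows.
Solving: c = 5, q = 3, p = 24, so R(n) = 5 + 24/(n + 3).
Then R(1) = 5 + 24/4 = 11.

11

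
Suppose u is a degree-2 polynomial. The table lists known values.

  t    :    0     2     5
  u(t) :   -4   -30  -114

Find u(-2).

Write u(t) = at² + bt + c; the 3 given values yield a linear system in the 3 coefficients.
Solving, u(t) = -3t² - 7t - 4.
Then u(-2) = -2.

-2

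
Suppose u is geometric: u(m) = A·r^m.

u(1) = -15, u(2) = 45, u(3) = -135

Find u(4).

Consecutive ratio: 45/(-15) = -3, and -135/45 = -3, so r = -3.
Then A·(-3)^1 = -15 gives A = 5, and u(m) = 5·(-3)^m.
u(4) = 5·(-3)^4 = 405.

405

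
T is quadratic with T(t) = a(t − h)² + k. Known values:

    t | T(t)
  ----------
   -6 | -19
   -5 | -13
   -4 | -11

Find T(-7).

-29

First differences 6, 2; second difference -4 = 2a, so a = -2.
Expanding, the t-coefficient is −2ah = 4h; matching it to the data gives h = -4, and then k = -11.
So T(t) = -2(t + 4)² − 11.
T(-7) = -2·(-3)² − 11 = -29.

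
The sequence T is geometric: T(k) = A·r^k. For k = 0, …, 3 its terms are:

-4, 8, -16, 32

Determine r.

-2

Consecutive ratio: 8/(-4) = -2, and -16/8 = -2, so r = -2.
Then A·(-2)^0 = -4 gives A = -4, and T(k) = -4·(-2)^k.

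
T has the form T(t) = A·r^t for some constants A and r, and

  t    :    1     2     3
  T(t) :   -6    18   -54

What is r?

Consecutive ratio: 18/(-6) = -3, and -54/18 = -3, so r = -3.
Then A·(-3)^1 = -6 gives A = 2, and T(t) = 2·(-3)^t.

-3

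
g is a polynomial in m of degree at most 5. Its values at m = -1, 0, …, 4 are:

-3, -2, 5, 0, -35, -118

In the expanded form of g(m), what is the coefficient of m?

7

First differences: 1, 7, -5, -35, -83. Second differences: 6, -12, -30, -48. Third differences: -18, -18, -18.
Level-3 differences are constant, so g has degree 3.
Fitting a degree-3 polynomial gives g(m) = -3m³ + 3m² + 7m - 2.
The coefficient of m is 7.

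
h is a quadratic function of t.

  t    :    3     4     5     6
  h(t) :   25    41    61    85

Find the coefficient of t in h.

Write h(t) = at² + bt + c; the 4 given values yield a linear system in the 3 coefficients.
Solving, h(t) = 2t² + 2t + 1.
The coefficient of t is 2.

2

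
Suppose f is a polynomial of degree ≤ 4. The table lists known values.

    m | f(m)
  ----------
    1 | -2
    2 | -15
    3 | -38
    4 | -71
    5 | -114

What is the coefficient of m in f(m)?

2

First differences: -13, -23, -33, -43. Second differences: -10, -10, -10.
Level-2 differences are constant, so f has degree 2.
Fitting a degree-2 polynomial gives f(m) = -5m² + 2m + 1.
The coefficient of m is 2.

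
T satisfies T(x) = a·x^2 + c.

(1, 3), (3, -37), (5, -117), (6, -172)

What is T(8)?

-312

From T(1) = 3 and T(3) = -37: 1a + c = 3 and 9a + c = -37.
Subtracting: 8a = -40, so a = -5; then c = 3 − (-5)·1 = 8.
So T(x) = -5x² + 8, and T(8) = -312.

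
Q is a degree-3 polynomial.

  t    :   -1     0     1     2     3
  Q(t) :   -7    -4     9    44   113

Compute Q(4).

228

First differences: 3, 13, 35, 69. Second differences: 10, 22, 34. Third differences: 12, 12.
Level-3 differences are constant, so Q has degree 3.
Fitting a degree-3 polynomial gives Q(t) = 2t³ + 5t² + 6t - 4.
Then Q(4) = 228.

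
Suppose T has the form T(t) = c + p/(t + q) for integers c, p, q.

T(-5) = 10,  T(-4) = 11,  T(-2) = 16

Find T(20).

(T(t) − c)(t + q) = p for each data point; the three points give a linear system in c and q, then p follows.
Solving: c = 6, q = 0, p = -20, so T(t) = 6 − 20/(t + 0).
Then T(20) = 6 − 20/20 = 5.

5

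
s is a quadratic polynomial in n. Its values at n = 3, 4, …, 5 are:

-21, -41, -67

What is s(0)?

3

Write s(n) = an² + bn + c; the 3 given values yield a linear system in the 3 coefficients.
Solving, s(n) = -3n² + n + 3.
Then s(0) = 3.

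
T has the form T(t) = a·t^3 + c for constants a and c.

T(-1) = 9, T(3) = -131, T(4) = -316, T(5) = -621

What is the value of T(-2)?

From T(-1) = 9 and T(3) = -131: -1a + c = 9 and 27a + c = -131.
Subtracting: 28a = -140, so a = -5; then c = 9 − (-5)·(-1) = 4.
So T(t) = -5t³ + 4, and T(-2) = 44.

44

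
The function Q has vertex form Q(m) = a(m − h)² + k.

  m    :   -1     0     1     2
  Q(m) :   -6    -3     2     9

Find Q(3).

First differences 3, 5, 7; second difference 2 = 2a, so a = 1.
Expanding, the m-coefficient is −2ah = -2h; matching it to the data gives h = -2, and then k = -7.
So Q(m) = 1(m + 2)² − 7.
Q(3) = 1·5² − 7 = 18.

18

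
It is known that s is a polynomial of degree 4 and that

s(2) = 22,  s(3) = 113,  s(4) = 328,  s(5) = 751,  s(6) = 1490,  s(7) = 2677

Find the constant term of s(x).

-4

Write s(x) = ax^4 + bx³ + cx² + dx + e; the 6 given values yield a linear system in the 5 coefficients.
Solving, s(x) = x^4 + 7x² - 9x - 4.
The constant term is s(0) = -4.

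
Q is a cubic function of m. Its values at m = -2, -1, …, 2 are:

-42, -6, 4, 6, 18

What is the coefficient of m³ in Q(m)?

3

First differences: 36, 10, 2, 12. Second differences: -26, -8, 10. Third differences: 18, 18.
Level-3 differences are constant, so Q has degree 3.
Fitting a degree-3 polynomial gives Q(m) = 3m³ - 4m² + 3m + 4.
The coefficient of m³ is 3.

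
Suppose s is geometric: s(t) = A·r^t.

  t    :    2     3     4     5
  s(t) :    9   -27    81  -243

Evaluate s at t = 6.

729

Consecutive ratio: -27/9 = -3, and 81/(-27) = -3, so r = -3.
Then A·(-3)^2 = 9 gives A = 1, and s(t) = 1·(-3)^t.
s(6) = 1·(-3)^6 = 729.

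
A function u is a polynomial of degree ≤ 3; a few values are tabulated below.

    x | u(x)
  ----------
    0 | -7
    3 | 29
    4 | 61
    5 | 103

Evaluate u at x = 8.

Write u(x) = ax³ + bx² + cx + d; the 4 given values yield a linear system in the 4 coefficients.
Solving, the leading coefficient vanishes, and u(x) = 5x² - 3x - 7.
Then u(8) = 289.

289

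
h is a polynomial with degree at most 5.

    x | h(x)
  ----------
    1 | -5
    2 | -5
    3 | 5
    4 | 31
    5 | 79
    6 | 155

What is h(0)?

First differences: 0, 10, 26, 48, 76. Second differences: 10, 16, 22, 28. Third differences: 6, 6, 6.
Level-3 differences are constant, so h has degree 3.
Fitting a degree-3 polynomial gives h(x) = x³ - x² - 4x - 1.
The constant term is h(0) = -1.

-1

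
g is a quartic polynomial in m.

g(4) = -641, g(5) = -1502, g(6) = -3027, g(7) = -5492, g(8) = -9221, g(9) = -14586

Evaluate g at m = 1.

Write g(m) = am^4 + bm³ + cm² + dm + e; the 6 given values yield a linear system in the 5 coefficients.
Solving, g(m) = -2m^4 - 2m³ - m + 3.
Then g(1) = -2.

-2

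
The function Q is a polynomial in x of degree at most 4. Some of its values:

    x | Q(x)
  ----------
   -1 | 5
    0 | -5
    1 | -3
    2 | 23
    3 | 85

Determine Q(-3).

First differences: -10, 2, 26, 62. Second differences: 12, 24, 36. Third differences: 12, 12.
Level-3 differences are constant, so Q has degree 3.
Fitting a degree-3 polynomial gives Q(x) = 2x³ + 6x² - 6x - 5.
Then Q(-3) = 13.

13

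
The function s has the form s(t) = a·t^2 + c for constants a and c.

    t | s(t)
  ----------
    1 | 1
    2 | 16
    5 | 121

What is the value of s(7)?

From s(1) = 1 and s(2) = 16: 1a + c = 1 and 4a + c = 16.
Subtracting: 3a = 15, so a = 5; then c = 1 − 5·1 = -4.
So s(t) = 5t² − 4, and s(7) = 241.

241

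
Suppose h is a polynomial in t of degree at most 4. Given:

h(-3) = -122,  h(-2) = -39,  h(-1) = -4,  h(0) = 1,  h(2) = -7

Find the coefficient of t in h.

Write h(t) = at^4 + bt³ + ct² + dt + e; the 5 given values yield a linear system in the 5 coefficients.
Solving, the leading coefficient vanishes, and h(t) = 3t³ - 6t² - 4t + 1.
The coefficient of t is -4.

-4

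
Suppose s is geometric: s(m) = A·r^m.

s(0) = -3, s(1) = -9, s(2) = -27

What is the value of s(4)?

-243

Consecutive ratio: -9/(-3) = 3, and -27/(-9) = 3, so r = 3.
Then A·3^0 = -3 gives A = -3, and s(m) = -3·3^m.
s(4) = -3·3^4 = -243.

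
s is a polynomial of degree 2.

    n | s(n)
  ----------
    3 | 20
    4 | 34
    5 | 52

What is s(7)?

Write s(n) = an² + bn + c; the 3 given values yield a linear system in the 3 coefficients.
Solving, s(n) = 2n² + 2.
Then s(7) = 100.

100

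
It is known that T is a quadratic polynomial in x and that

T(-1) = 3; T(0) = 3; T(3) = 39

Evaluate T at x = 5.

Write T(x) = ax² + bx + c; the 3 given values yield a linear system in the 3 coefficients.
Solving, T(x) = 3x² + 3x + 3.
Then T(5) = 93.

93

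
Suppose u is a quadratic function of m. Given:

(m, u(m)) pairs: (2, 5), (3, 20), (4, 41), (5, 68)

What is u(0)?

-7

First differences: 15, 21, 27. Second differences: 6, 6.
Level-2 differences are constant, so u has degree 2.
Fitting a degree-2 polynomial gives u(m) = 3m² - 7.
Then u(0) = -7.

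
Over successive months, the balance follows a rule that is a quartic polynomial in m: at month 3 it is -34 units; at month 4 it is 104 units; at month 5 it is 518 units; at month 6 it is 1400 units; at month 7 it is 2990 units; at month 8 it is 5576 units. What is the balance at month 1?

-10

Write the value at m as Q(m).
First differences: 138, 414, 882, 1590, 2586. Second differences: 276, 468, 708, 996. Third differences: 192, 240, 288. Fourth differences: 48, 48.
Level-4 differences are constant, so Q has degree 4.
Fitting a degree-4 polynomial gives Q(m) = 2m^4 - 4m³ - 8m² - 8m + 8.
Then Q(1) = -10.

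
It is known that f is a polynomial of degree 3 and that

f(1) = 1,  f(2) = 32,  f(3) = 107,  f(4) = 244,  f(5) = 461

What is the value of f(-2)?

-8

First differences: 31, 75, 137, 217. Second differences: 44, 62, 80. Third differences: 18, 18.
Level-3 differences are constant, so f has degree 3.
Fitting a degree-3 polynomial gives f(x) = 3x³ + 4x² - 2x - 4.
Then f(-2) = -8.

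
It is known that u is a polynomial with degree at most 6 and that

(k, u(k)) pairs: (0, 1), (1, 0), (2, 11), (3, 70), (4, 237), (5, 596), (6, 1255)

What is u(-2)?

First differences: -1, 11, 59, 167, 359, 659. Second differences: 12, 48, 108, 192, 300. Third differences: 36, 60, 84, 108. Fourth differences: 24, 24, 24.
Level-4 differences are constant, so u has degree 4.
Fitting a degree-4 polynomial gives u(k) = k^4 - k² - k + 1.
Then u(-2) = 15.

15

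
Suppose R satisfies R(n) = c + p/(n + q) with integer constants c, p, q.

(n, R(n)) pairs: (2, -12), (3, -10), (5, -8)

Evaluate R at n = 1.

-16

(R(n) − c)(n + q) = p for each data point; the three points give a linear system in c and q, then p follows.
Solving: c = -4, q = 1, p = -24, so R(n) = -4 − 24/(n + 1).
Then R(1) = -4 − 24/2 = -16.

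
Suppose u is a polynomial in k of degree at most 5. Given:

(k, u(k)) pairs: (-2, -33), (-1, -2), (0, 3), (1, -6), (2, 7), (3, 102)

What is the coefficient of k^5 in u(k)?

0

First differences: 31, 5, -9, 13, 95. Second differences: -26, -14, 22, 82. Third differences: 12, 36, 60. Fourth differences: 24, 24.
Level-4 differences are constant, so u has degree 4.
Fitting a degree-4 polynomial gives u(k) = k^4 + 4k³ - 8k² - 6k + 3.
The coefficient of k^5 is 0.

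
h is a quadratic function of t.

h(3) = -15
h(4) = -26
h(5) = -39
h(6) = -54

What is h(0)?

6

First differences: -11, -13, -15. Second differences: -2, -2.
Level-2 differences are constant, so h has degree 2.
Fitting a degree-2 polynomial gives h(t) = -t² - 4t + 6.
The constant term is h(0) = 6.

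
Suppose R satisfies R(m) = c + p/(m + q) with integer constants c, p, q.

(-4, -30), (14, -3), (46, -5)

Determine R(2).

6

(R(m) − c)(m + q) = p for each data point; the three points give a linear system in c and q, then p follows.
Solving: c = -6, q = 2, p = 48, so R(m) = -6 + 48/(m + 2).
Then R(2) = -6 + 48/4 = 6.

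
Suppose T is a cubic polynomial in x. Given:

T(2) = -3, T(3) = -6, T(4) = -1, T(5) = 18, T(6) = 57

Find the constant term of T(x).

3

First differences: -3, 5, 19, 39. Second differences: 8, 14, 20. Third differences: 6, 6.
Level-3 differences are constant, so T has degree 3.
Fitting a degree-3 polynomial gives T(x) = x³ - 5x² + 3x + 3.
The constant term is T(0) = 3.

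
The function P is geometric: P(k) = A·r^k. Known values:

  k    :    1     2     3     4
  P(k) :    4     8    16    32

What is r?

2

Consecutive ratio: 8/4 = 2, and 16/8 = 2, so r = 2.
Then A·2^1 = 4 gives A = 2, and P(k) = 2·2^k.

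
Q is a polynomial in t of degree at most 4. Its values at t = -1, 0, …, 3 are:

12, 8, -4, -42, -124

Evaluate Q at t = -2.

Write Q(t) = at^4 + bt³ + ct² + dt + e; the 5 given values yield a linear system in the 5 coefficients.
Solving, the leading coefficient vanishes, and Q(t) = -3t³ - 4t² - 5t + 8.
Then Q(-2) = 26.

26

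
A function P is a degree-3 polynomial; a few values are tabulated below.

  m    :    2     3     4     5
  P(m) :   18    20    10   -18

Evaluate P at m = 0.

2

Write P(m) = am³ + bm² + cm + d; the 4 given values yield a linear system in the 4 coefficients.
Solving, P(m) = -m³ + 3m² + 6m + 2.
Then P(0) = 2.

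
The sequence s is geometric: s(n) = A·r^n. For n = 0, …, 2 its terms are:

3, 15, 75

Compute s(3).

375

Consecutive ratio: 15/3 = 5, and 75/15 = 5, so r = 5.
Then A·5^0 = 3 gives A = 3, and s(n) = 3·5^n.
s(3) = 3·5^3 = 375.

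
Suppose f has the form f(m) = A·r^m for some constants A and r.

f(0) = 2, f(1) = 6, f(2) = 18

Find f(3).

Consecutive ratio: 6/2 = 3, and 18/6 = 3, so r = 3.
Then A·3^0 = 2 gives A = 2, and f(m) = 2·3^m.
f(3) = 2·3^3 = 54.

54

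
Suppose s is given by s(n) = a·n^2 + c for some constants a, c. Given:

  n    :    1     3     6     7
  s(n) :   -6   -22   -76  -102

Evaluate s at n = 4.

From s(1) = -6 and s(3) = -22: 1a + c = -6 and 9a + c = -22.
Subtracting: 8a = -16, so a = -2; then c = -6 − (-2)·1 = -4.
So s(n) = -2n² − 4, and s(4) = -36.

-36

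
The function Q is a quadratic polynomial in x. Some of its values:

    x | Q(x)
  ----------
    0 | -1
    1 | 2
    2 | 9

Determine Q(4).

35

Write Q(x) = ax² + bx + c; the 3 given values yield a linear system in the 3 coefficients.
Solving, Q(x) = 2x² + x - 1.
Then Q(4) = 35.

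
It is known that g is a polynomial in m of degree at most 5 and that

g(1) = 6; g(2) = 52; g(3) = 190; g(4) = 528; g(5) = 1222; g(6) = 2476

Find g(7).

4542

First differences: 46, 138, 338, 694, 1254. Second differences: 92, 200, 356, 560. Third differences: 108, 156, 204. Fourth differences: 48, 48.
Level-4 differences are constant, so g has degree 4.
Extending the table by one column gives the next first difference 2066, so g(7) = 2476 + 2066 = 4542.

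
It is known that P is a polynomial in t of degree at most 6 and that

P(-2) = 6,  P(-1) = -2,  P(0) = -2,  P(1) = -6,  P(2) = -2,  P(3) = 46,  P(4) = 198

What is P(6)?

1174

Write P(t) = at^6 + bt^5 + ct^4 + dt³ + et² + pt + q; the 7 given values yield a linear system in the 7 coefficients.
Solving, the top 2 coefficients vanish, and P(t) = t^4 - 3t² - 2t - 2.
Then P(6) = 1174.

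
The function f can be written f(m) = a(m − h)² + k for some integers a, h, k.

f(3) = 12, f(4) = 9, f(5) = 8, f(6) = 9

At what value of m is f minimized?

5

First differences -3, -1, 1; second difference 2 = 2a, so a = 1.
Expanding, the m-coefficient is −2ah = -2h; matching it to the data gives h = 5, and then k = 8.
So f(m) = 1(m − 5)² + 8.
Hence h = 5.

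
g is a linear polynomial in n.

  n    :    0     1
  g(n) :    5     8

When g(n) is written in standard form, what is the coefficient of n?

Write g(n) = an + b; the 2 given values yield a linear system in the 2 coefficients.
Solving, g(n) = 3n + 5.
The coefficient of n is 3.

3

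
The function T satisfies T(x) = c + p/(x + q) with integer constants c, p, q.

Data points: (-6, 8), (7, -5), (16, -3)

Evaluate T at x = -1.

-37

(T(x) − c)(x + q) = p for each data point; the three points give a linear system in c and q, then p follows.
Solving: c = -1, q = 2, p = -36, so T(x) = -1 − 36/(x + 2).
Then T(-1) = -1 − 36/1 = -37.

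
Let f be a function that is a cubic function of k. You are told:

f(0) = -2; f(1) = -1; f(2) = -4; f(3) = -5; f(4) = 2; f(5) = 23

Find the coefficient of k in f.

First differences: 1, -3, -1, 7, 21. Second differences: -4, 2, 8, 14. Third differences: 6, 6, 6.
Level-3 differences are constant, so f has degree 3.
Fitting a degree-3 polynomial gives f(k) = k³ - 5k² + 5k - 2.
The coefficient of k is 5.

5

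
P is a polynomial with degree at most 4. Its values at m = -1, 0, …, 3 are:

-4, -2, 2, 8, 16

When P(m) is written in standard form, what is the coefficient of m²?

First differences: 2, 4, 6, 8. Second differences: 2, 2, 2.
Level-2 differences are constant, so P has degree 2.
Fitting a degree-2 polynomial gives P(m) = m² + 3m - 2.
The coefficient of m² is 1.

1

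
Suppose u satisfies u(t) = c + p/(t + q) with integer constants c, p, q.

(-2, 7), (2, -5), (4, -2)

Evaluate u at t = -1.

13

(u(t) − c)(t + q) = p for each data point; the three points give a linear system in c and q, then p follows.
Solving: c = 1, q = 0, p = -12, so u(t) = 1 − 12/(t + 0).
Then u(-1) = 1 − 12/(-1) = 13.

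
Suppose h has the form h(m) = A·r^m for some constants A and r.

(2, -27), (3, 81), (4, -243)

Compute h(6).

Consecutive ratio: 81/(-27) = -3, and -243/81 = -3, so r = -3.
Then A·(-3)^2 = -27 gives A = -3, and h(m) = -3·(-3)^m.
h(6) = -3·(-3)^6 = -2187.

-2187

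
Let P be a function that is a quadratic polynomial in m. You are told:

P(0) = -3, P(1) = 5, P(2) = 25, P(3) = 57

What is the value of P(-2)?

17

Write P(m) = am² + bm + c; the 4 given values yield a linear system in the 3 coefficients.
Solving, P(m) = 6m² + 2m - 3.
Then P(-2) = 17.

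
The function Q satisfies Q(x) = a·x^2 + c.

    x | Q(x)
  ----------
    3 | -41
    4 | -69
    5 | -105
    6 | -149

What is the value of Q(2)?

From Q(3) = -41 and Q(4) = -69: 9a + c = -41 and 16a + c = -69.
Subtracting: 7a = -28, so a = -4; then c = -41 − (-4)·9 = -5.
So Q(x) = -4x² − 5, and Q(2) = -21.

-21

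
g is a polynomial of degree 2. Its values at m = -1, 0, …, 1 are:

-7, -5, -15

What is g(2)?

-37

Write g(m) = am² + bm + c; the 3 given values yield a linear system in the 3 coefficients.
Solving, g(m) = -6m² - 4m - 5.
Then g(2) = -37.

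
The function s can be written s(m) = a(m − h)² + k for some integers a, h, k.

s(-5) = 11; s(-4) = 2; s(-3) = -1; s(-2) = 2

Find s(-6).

26

First differences -9, -3, 3; second difference 6 = 2a, so a = 3.
Expanding, the m-coefficient is −2ah = -6h; matching it to the data gives h = -3, and then k = -1.
So s(m) = 3(m + 3)² − 1.
s(-6) = 3·(-3)² − 1 = 26.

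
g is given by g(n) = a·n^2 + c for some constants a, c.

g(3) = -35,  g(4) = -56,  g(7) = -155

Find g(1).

-11

From g(3) = -35 and g(4) = -56: 9a + c = -35 and 16a + c = -56.
Subtracting: 7a = -21, so a = -3; then c = -35 − (-3)·9 = -8.
So g(n) = -3n² − 8, and g(1) = -11.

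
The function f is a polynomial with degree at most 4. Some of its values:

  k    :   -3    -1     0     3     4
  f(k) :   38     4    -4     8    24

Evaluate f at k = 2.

Write f(k) = ak^4 + bk³ + ck² + dk + e; the 5 given values yield a linear system in the 5 coefficients.
Solving, the top 2 coefficients vanish, and f(k) = 3k² - 5k - 4.
Then f(2) = -2.

-2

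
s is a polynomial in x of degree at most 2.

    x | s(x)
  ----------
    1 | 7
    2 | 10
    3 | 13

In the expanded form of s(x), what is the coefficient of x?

First differences: 3, 3.
Level-1 differences are constant, so s has degree 1.
Fitting a degree-1 polynomial gives s(x) = 3x + 4.
The coefficient of x is 3.

3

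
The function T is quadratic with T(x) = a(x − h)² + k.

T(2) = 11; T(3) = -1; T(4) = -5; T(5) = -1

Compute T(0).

59

First differences -12, -4, 4; second difference 8 = 2a, so a = 4.
Expanding, the x-coefficient is −2ah = -8h; matching it to the data gives h = 4, and then k = -5.
So T(x) = 4(x − 4)² − 5.
T(0) = 4·(-4)² − 5 = 59.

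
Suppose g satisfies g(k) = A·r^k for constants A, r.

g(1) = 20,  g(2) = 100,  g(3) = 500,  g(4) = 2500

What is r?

Consecutive ratio: 100/20 = 5, and 500/100 = 5, so r = 5.
Then A·5^1 = 20 gives A = 4, and g(k) = 4·5^k.

5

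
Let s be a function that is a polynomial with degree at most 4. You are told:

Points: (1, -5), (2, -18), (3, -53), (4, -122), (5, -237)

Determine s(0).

Write s(m) = am^4 + bm³ + cm² + dm + e; the 5 given values yield a linear system in the 5 coefficients.
Solving, the leading coefficient vanishes, and s(m) = -2m³ + m² - 2m - 2.
Then s(0) = -2.

-2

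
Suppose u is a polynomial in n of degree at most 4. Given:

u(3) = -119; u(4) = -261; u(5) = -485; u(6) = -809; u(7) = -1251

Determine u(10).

-3465

First differences: -142, -224, -324, -442. Second differences: -82, -100, -118. Third differences: -18, -18.
Level-3 differences are constant, so u has degree 3.
Fitting a degree-3 polynomial gives u(n) = -3n³ - 5n² + 4n - 5.
Then u(10) = -3465.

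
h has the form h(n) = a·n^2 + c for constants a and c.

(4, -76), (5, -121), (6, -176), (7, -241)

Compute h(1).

From h(4) = -76 and h(5) = -121: 16a + c = -76 and 25a + c = -121.
Subtracting: 9a = -45, so a = -5; then c = -76 − (-5)·16 = 4.
So h(n) = -5n² + 4, and h(1) = -1.

-1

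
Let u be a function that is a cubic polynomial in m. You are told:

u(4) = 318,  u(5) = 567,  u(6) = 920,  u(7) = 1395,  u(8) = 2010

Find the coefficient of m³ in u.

3

Write u(m) = am³ + bm² + cm + d; the 5 given values yield a linear system in the 4 coefficients.
Solving, u(m) = 3m³ + 7m² + 3m + 2.
The coefficient of m³ is 3.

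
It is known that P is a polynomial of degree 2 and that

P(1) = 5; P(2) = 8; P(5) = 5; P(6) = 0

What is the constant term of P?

0

Write P(x) = ax² + bx + c; the 4 given values yield a linear system in the 3 coefficients.
Solving, P(x) = -x² + 6x.
The constant term is P(0) = 0.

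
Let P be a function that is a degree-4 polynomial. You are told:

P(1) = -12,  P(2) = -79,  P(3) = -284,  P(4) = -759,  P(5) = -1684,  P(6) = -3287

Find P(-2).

-39

Write P(x) = ax^4 + bx³ + cx² + dx + e; the 6 given values yield a linear system in the 5 coefficients.
Solving, P(x) = -2x^4 - 2x³ - 7x² - 2x + 1.
Then P(-2) = -39.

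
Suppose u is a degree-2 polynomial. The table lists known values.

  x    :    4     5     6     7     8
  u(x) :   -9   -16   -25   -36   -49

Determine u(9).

-64

Write u(x) = ax² + bx + c; the 5 given values yield a linear system in the 3 coefficients.
Solving, u(x) = -x² + 2x - 1.
Then u(9) = -64.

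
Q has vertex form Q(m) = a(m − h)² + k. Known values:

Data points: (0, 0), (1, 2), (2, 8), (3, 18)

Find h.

First differences 2, 6, 10; second difference 4 = 2a, so a = 2.
Expanding, the m-coefficient is −2ah = -4h; matching it to the data gives h = 0, and then k = 0.
So Q(m) = 2(m + 0)² + 0.
Hence h = 0.

0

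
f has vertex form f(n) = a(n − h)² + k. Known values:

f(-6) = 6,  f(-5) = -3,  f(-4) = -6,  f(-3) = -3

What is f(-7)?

First differences -9, -3, 3; second difference 6 = 2a, so a = 3.
Expanding, the n-coefficient is −2ah = -6h; matching it to the data gives h = -4, and then k = -6.
So f(n) = 3(n + 4)² − 6.
f(-7) = 3·(-3)² − 6 = 21.

21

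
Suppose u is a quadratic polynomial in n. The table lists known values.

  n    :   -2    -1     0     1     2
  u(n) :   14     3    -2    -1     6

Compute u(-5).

First differences: -11, -5, 1, 7. Second differences: 6, 6, 6.
Level-2 differences are constant, so u has degree 2.
Fitting a degree-2 polynomial gives u(n) = 3n² - 2n - 2.
Then u(-5) = 83.

83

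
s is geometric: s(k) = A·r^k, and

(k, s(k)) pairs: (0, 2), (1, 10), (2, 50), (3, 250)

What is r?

Consecutive ratio: 10/2 = 5, and 50/10 = 5, so r = 5.
Then A·5^0 = 2 gives A = 2, and s(k) = 2·5^k.

5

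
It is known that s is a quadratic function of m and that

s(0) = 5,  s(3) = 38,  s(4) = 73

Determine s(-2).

43

Write s(m) = am² + bm + c; the 3 given values yield a linear system in the 3 coefficients.
Solving, s(m) = 6m² - 7m + 5.
Then s(-2) = 43.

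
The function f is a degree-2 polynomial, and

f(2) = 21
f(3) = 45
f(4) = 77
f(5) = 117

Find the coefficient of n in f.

Write f(n) = an² + bn + c; the 4 given values yield a linear system in the 3 coefficients.
Solving, f(n) = 4n² + 4n - 3.
The coefficient of n is 4.

4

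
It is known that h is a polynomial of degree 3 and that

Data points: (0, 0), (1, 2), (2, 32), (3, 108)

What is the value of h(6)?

792

Write h(n) = an³ + bn² + cn + d; the 4 given values yield a linear system in the 4 coefficients.
Solving, h(n) = 3n³ + 5n² - 6n.
Then h(6) = 792.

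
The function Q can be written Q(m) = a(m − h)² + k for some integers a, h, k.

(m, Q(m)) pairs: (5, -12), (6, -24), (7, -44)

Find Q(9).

-108

First differences -12, -20; second difference -8 = 2a, so a = -4.
Expanding, the m-coefficient is −2ah = 8h; matching it to the data gives h = 4, and then k = -8.
So Q(m) = -4(m − 4)² − 8.
Q(9) = -4·5² − 8 = -108.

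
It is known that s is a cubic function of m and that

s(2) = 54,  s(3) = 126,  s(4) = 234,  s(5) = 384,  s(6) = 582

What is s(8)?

1146

First differences: 72, 108, 150, 198. Second differences: 36, 42, 48. Third differences: 6, 6.
Level-3 differences are constant, so s has degree 3.
Fitting a degree-3 polynomial gives s(m) = m³ + 9m² + 8m - 6.
Then s(8) = 1146.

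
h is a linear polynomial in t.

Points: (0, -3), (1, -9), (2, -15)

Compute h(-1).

First differences: -6, -6.
Level-1 differences are constant, so h has degree 1.
Fitting a degree-1 polynomial gives h(t) = -6t - 3.
Then h(-1) = 3.

3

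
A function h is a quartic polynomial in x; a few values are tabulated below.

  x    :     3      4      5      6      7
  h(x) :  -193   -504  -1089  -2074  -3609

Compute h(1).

-9

Write h(x) = ax^4 + bx³ + cx² + dx + e; the 5 given values yield a linear system in the 5 coefficients.
Solving, h(x) = -x^4 - 3x³ - 4x² + 3x - 4.
Then h(1) = -9.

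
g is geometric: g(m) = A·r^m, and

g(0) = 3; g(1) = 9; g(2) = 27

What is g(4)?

Consecutive ratio: 9/3 = 3, and 27/9 = 3, so r = 3.
Then A·3^0 = 3 gives A = 3, and g(m) = 3·3^m.
g(4) = 3·3^4 = 243.

243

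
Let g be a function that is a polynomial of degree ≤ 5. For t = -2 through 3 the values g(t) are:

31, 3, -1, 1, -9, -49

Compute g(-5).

Write g(t) = at^5 + bt^4 + ct³ + dt² + et + p; the 6 given values yield a linear system in the 6 coefficients.
Solving, the top 2 coefficients vanish, and g(t) = -3t³ + 3t² + 2t - 1.
Then g(-5) = 439.

439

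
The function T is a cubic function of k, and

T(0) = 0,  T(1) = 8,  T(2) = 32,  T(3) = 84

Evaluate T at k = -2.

Write T(k) = ak³ + bk² + ck + d; the 4 given values yield a linear system in the 4 coefficients.
Solving, T(k) = 2k³ + 2k² + 4k.
Then T(-2) = -16.

-16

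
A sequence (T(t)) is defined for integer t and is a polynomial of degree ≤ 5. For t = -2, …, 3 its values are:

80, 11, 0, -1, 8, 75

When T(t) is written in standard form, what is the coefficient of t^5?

First differences: -69, -11, -1, 9, 67. Second differences: 58, 10, 10, 58. Third differences: -48, 0, 48. Fourth differences: 48, 48.
Level-4 differences are constant, so T has degree 4.
Fitting a degree-4 polynomial gives T(t) = 2t^4 - 4t³ + 3t² - 2t.
The coefficient of t^5 is 0.

0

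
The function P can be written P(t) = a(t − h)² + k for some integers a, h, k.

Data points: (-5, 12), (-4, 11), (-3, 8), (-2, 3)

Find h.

-5

First differences -1, -3, -5; second difference -2 = 2a, so a = -1.
Expanding, the t-coefficient is −2ah = 2h; matching it to the data gives h = -5, and then k = 12.
So P(t) = -1(t + 5)² + 12.
Hence h = -5.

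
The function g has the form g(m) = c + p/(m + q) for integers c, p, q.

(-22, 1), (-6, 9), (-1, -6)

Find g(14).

(g(m) − c)(m + q) = p for each data point; the three points give a linear system in c and q, then p follows.
Solving: c = 0, q = 4, p = -18, so g(m) = -18/(m + 4).
Then g(14) = 0 − 18/18 = -1.

-1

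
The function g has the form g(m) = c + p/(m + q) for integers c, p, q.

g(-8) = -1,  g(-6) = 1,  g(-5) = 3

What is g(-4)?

(g(m) − c)(m + q) = p for each data point; the three points give a linear system in c and q, then p follows.
Solving: c = -5, q = 2, p = -24, so g(m) = -5 − 24/(m + 2).
Then g(-4) = -5 − 24/(-2) = 7.

7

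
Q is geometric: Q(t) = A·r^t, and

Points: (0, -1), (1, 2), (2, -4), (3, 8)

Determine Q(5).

32

Consecutive ratio: 2/(-1) = -2, and -4/2 = -2, so r = -2.
Then A·(-2)^0 = -1 gives A = -1, and Q(t) = -1·(-2)^t.
Q(5) = -1·(-2)^5 = 32.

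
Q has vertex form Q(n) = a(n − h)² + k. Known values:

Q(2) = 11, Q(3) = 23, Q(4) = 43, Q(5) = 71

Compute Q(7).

First differences 12, 20, 28; second difference 8 = 2a, so a = 4.
Expanding, the n-coefficient is −2ah = -8h; matching it to the data gives h = 1, and then k = 7.
So Q(n) = 4(n − 1)² + 7.
Q(7) = 4·6² + 7 = 151.

151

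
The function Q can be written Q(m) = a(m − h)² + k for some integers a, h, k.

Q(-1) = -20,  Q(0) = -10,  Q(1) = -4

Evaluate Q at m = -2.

-34

First differences 10, 6; second difference -4 = 2a, so a = -2.
Expanding, the m-coefficient is −2ah = 4h; matching it to the data gives h = 2, and then k = -2.
So Q(m) = -2(m − 2)² − 2.
Q(-2) = -2·(-4)² − 2 = -34.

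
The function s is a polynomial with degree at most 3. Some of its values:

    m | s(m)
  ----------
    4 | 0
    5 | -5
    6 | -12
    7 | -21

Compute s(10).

First differences: -5, -7, -9. Second differences: -2, -2.
Level-2 differences are constant, so s has degree 2.
Fitting a degree-2 polynomial gives s(m) = -m² + 4m.
Then s(10) = -60.

-60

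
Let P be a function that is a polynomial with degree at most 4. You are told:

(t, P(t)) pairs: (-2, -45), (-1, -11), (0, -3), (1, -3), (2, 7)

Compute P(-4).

First differences: 34, 8, 0, 10. Second differences: -26, -8, 10. Third differences: 18, 18.
Level-3 differences are constant, so P has degree 3.
Fitting a degree-3 polynomial gives P(t) = 3t³ - 4t² + t - 3.
Then P(-4) = -263.

-263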